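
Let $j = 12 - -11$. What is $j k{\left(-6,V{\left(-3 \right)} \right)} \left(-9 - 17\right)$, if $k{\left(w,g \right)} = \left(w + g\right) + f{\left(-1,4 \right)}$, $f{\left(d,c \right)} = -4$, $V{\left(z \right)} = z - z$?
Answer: $5980$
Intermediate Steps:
$V{\left(z \right)} = 0$
$k{\left(w,g \right)} = -4 + g + w$ ($k{\left(w,g \right)} = \left(w + g\right) - 4 = \left(g + w\right) - 4 = -4 + g + w$)
$j = 23$ ($j = 12 + 11 = 23$)
$j k{\left(-6,V{\left(-3 \right)} \right)} \left(-9 - 17\right) = 23 \left(-4 + 0 - 6\right) \left(-9 - 17\right) = 23 \left(-10\right) \left(-9 - 17\right) = \left(-230\right) \left(-26\right) = 5980$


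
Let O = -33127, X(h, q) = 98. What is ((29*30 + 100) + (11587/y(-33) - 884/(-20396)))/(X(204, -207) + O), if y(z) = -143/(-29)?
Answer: -2420695170/24083326553 ≈ -0.10051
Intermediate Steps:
y(z) = 143/29 (y(z) = -143*(-1/29) = 143/29)
((29*30 + 100) + (11587/y(-33) - 884/(-20396)))/(X(204, -207) + O) = ((29*30 + 100) + (11587/(143/29) - 884/(-20396)))/(98 - 33127) = ((870 + 100) + (11587*(29/143) - 884*(-1/20396)))/(-33029) = (970 + (336023/143 + 221/5099))*(-1/33029) = (970 + 1713412880/729157)*(-1/33029) = (2420695170/729157)*(-1/33029) = -2420695170/24083326553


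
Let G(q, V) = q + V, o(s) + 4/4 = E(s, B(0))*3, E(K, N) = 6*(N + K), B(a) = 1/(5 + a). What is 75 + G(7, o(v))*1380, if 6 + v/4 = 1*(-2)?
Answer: -781557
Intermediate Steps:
v = -32 (v = -24 + 4*(1*(-2)) = -24 + 4*(-2) = -24 - 8 = -32)
E(K, N) = 6*K + 6*N (E(K, N) = 6*(K + N) = 6*K + 6*N)
o(s) = 13/5 + 18*s (o(s) = -1 + (6*s + 6/(5 + 0))*3 = -1 + (6*s + 6/5)*3 = -1 + (6/5 + 6*s)*3 = -1 + (18/5 + 18*s) = 13/5 + 18*s)
G(q, V) = V + q
75 + G(7, o(v))*1380 = 75 + ((13/5 + 18*(-32)) + 7)*1380 = 75 + ((13/5 - 576) + 7)*1380 = 75 + (-2867/5 + 7)*1380 = 75 - 2832/5*1380 = 75 - 781632 = -781557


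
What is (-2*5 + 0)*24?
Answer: -240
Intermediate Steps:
(-2*5 + 0)*24 = (-10 + 0)*24 = -10*24 = -240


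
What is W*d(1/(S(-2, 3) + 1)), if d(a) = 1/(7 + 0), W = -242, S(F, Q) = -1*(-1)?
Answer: -242/7 ≈ -34.571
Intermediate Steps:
S(F, Q) = 1
d(a) = 1/7
W*d(1/(S(-2, 3) + 1)) = -242*1/7 = -242/7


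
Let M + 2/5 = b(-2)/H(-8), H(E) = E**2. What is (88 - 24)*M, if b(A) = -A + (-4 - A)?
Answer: -128/5 ≈ -25.600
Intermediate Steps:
b(A) = -4 - 2*A
M = -2/5 (M = -2/5 + (-4 - 2*(-2))/((-8)**2) = -2/5 + (-4 + 4)/64 = -2/5 + 0*(1/64) = -2/5 + 0 = -2/5 ≈ -0.40000)
(88 - 24)*M = (88 - 24)*(-2/5) = 64*(-2/5) = -128/5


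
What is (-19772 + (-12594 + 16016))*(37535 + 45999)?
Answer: -1365780900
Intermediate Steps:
(-19772 + (-12594 + 16016))*(37535 + 45999) = (-19772 + 3422)*83534 = -16350*83534 = -1365780900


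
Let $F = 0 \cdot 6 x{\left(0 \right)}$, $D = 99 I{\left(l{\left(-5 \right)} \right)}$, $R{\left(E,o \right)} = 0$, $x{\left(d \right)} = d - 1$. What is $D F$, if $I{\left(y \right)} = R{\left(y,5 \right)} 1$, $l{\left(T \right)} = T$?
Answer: $0$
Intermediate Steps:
$x{\left(d \right)} = -1 + d$
$I{\left(y \right)} = 0$ ($I{\left(y \right)} = 0 \cdot 1 = 0$)
$D = 0$ ($D = 99 \cdot 0 = 0$)
$F = 0$ ($F = 0 \cdot 6 \left(-1 + 0\right) = 0 \left(-1\right) = 0$)
$D F = 0 \cdot 0 = 0$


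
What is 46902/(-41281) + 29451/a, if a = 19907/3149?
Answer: 3827515757805/821780867 ≈ 4657.6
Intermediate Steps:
a = 19907/3149 (a = 19907*(1/3149) = 19907/3149 ≈ 6.3217)
46902/(-41281) + 29451/a = 46902/(-41281) + 29451/(19907/3149) = 46902*(-1/41281) + 29451*(3149/19907) = -46902/41281 + 92741199/19907 = 3827515757805/821780867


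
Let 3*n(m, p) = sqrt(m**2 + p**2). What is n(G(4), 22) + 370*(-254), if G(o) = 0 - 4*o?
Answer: -93980 + 2*sqrt(185)/3 ≈ -93971.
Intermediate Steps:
G(o) = -4*o
n(m, p) = sqrt(m**2 + p**2)/3
n(G(4), 22) + 370*(-254) = sqrt((-4*4)**2 + 22**2)/3 + 370*(-254) = sqrt((-16)**2 + 484)/3 - 93980 = sqrt(256 + 484)/3 - 93980 = sqrt(740)/3 - 93980 = (2*sqrt(185))/3 - 93980 = 2*sqrt(185)/3 - 93980 = -93980 + 2*sqrt(185)/3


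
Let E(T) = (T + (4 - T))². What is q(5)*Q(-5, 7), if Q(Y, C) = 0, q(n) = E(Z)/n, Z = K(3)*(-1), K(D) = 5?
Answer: 0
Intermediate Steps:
Z = -5 (Z = 5*(-1) = -5)
E(T) = 16 (E(T) = 4² = 16)
q(n) = 16/n
q(5)*Q(-5, 7) = (16/5)*0 = 0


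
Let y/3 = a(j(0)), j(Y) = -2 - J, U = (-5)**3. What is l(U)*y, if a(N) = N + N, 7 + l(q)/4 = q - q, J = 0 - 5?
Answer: -504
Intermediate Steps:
J = -5
U = -125
j(Y) = 3 (j(Y) = -2 - 1*(-5) = -2 + 5 = 3)
l(q) = -28 (l(q) = -28 + 4*(q - q) = -28 + 4*0 = -28 + 0 = -28)
a(N) = 2*N
y = 18 (y = 3*(2*3) = 3*6 = 18)
l(U)*y = -28*18 = -504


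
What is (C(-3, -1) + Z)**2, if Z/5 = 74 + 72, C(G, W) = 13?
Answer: 552049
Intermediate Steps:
Z = 730 (Z = 5*(74 + 72) = 5*146 = 730)
(C(-3, -1) + Z)**2 = (13 + 730)**2 = 743**2 = 552049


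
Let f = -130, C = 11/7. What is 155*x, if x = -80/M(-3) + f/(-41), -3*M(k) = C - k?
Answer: 707575/82 ≈ 8629.0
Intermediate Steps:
C = 11/7 (C = 11*(⅐) = 11/7 ≈ 1.5714)
M(k) = -11/21 + k/3 (M(k) = -(11/7 - k)/3 = -11/21 + k/3)
x = 4565/82 (x = -80/(-11/21 + (⅓)*(-3)) - 130/(-41) = -80/(-11/21 - 1) - 130*(-1/41) = -80/(-32/21) + 130/41 = -80*(-21/32) + 130/41 = 105/2 + 130/41 = 4565/82 ≈ 55.671)
155*x = 155*(4565/82) = 707575/82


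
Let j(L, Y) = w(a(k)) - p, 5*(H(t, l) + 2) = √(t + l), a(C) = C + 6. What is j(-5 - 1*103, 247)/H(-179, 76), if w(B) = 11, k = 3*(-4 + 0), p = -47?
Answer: -100/7 - 10*I*√103/7 ≈ -14.286 - 14.498*I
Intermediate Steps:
k = -12 (k = 3*(-4) = -12)
a(C) = 6 + C
H(t, l) = -2 + √(l + t)/5 (H(t, l) = -2 + √(t + l)/5 = -2 + √(l + t)/5)
j(L, Y) = 58 (j(L, Y) = 11 - 1*(-47) = 11 + 47 = 58)
j(-5 - 1*103, 247)/H(-179, 76) = 58/(-2 + √(76 - 179)/5) = 58/(-2 + √(-103)/5) = 58/(-2 + (I*√103)/5) = 58/(-2 + I*√103/5)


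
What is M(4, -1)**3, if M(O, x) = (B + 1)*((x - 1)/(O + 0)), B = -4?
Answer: 27/8 ≈ 3.3750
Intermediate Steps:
M(O, x) = -3*(-1 + x)/O (M(O, x) = (-4 + 1)*((x - 1)/(O + 0)) = -3*(-1 + x)/O)
M(4, -1)**3 = (3*(1 - 1*(-1))/4)**3 = (3*(1/4)*(1 + 1))**3 = (3*(1/4)*2)**3 = (3/2)**3 = 27/8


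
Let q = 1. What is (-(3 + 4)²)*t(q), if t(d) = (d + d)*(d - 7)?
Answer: 588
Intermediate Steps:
t(d) = 2*d*(-7 + d) (t(d) = (2*d)*(-7 + d) = 2*d*(-7 + d))
(-(3 + 4)²)*t(q) = (-(3 + 4)²)*(2*1*(-7 + 1)) = (-1*7²)*(2*1*(-6)) = -1*49*(-12) = -49*(-12) = 588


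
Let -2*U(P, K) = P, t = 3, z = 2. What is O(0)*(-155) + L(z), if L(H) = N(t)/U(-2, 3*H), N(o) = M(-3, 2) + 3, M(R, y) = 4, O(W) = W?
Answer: 7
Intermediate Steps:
U(P, K) = -P/2
N(o) = 7 (N(o) = 4 + 3 = 7)
L(H) = 7 (L(H) = 7/((-½*(-2))) = 7/1 = 7*1 = 7)
O(0)*(-155) + L(z) = 0*(-155) + 7 = 0 + 7 = 7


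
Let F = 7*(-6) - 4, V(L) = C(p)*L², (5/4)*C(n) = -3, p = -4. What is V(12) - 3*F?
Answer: -1038/5 ≈ -207.60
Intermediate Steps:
C(n) = -12/5 (C(n) = (⅘)*(-3) = -12/5)
V(L) = -12*L²/5
F = -46 (F = -42 - 4 = -46)
V(12) - 3*F = -12/5*12² - 3*(-46) = -12/5*144 + 138 = -1728/5 + 138 = -1038/5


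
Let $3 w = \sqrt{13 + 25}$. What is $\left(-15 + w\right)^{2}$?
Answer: $\frac{\left(45 - \sqrt{38}\right)^{2}}{9} \approx 167.58$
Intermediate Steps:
$w = \frac{\sqrt{38}}{3}$ ($w = \frac{\sqrt{13 + 25}}{3} = \frac{\sqrt{38}}{3} \approx 2.0548$)
$\left(-15 + w\right)^{2} = \left(-15 + \frac{\sqrt{38}}{3}\right)^{2}$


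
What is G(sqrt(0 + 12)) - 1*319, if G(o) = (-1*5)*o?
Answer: -319 - 10*sqrt(3) ≈ -336.32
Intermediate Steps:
G(o) = -5*o
G(sqrt(0 + 12)) - 1*319 = -5*sqrt(0 + 12) - 1*319 = -10*sqrt(3) - 319 = -319 - 10*sqrt(3)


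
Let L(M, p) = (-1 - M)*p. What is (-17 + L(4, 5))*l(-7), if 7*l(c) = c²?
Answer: -294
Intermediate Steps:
L(M, p) = p*(-1 - M)
l(c) = c²/7
(-17 + L(4, 5))*l(-7) = (-17 - 1*5*(1 + 4))*((⅐)*(-7)²) = (-17 - 1*5*5)*((⅐)*49) = (-17 - 25)*7 = -42*7 = -294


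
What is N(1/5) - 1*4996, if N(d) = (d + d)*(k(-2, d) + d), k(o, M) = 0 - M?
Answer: -4996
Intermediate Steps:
k(o, M) = -M
N(d) = 0 (N(d) = (d + d)*(-d + d) = (2*d)*0 = 0)
N(1/5) - 1*4996 = 0 - 1*4996 = 0 - 4996 = -4996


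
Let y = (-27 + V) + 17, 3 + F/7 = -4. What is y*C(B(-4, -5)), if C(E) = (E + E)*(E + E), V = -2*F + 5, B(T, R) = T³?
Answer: 1523712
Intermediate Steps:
F = -49 (F = -21 + 7*(-4) = -21 - 28 = -49)
V = 103 (V = -2*(-49) + 5 = 98 + 5 = 103)
C(E) = 4*E² (C(E) = (2*E)*(2*E) = 4*E²)
y = 93 (y = (-27 + 103) + 17 = 76 + 17 = 93)
y*C(B(-4, -5)) = 93*(4*((-4)³)²) = 93*(4*(-64)²) = 93*(4*4096) = 93*16384 = 1523712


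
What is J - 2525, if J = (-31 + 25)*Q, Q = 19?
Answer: -2639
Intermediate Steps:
J = -114 (J = (-31 + 25)*19 = -6*19 = -114)
J - 2525 = -114 - 2525 = -2639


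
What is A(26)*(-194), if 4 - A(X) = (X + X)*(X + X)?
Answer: 523800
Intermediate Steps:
A(X) = 4 - 4*X² (A(X) = 4 - (X + X)*(X + X) = 4 - 2*X*2*X = 4 - 4*X²)
A(26)*(-194) = (4 - 4*26²)*(-194) = (4 - 4*676)*(-194) = (4 - 2704)*(-194) = -2700*(-194) = 523800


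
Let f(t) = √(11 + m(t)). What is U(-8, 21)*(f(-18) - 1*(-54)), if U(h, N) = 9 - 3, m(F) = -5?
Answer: 324 + 6*√6 ≈ 338.70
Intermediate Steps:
U(h, N) = 6
f(t) = √6 (f(t) = √(11 - 5) = √6)
U(-8, 21)*(f(-18) - 1*(-54)) = 6*(√6 - 1*(-54)) = 6*(√6 + 54) = 6*(54 + √6) = 324 + 6*√6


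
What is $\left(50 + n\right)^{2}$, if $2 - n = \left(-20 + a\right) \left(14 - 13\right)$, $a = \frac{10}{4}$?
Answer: $\frac{19321}{4} \approx 4830.3$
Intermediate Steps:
$a = \frac{5}{2}$ ($a = 10 \cdot \frac{1}{4} = \frac{5}{2} \approx 2.5$)
$n = \frac{39}{2}$ ($n = 2 - \left(-20 + \frac{5}{2}\right) \left(14 - 13\right) = 2 - \left(- \frac{35}{2}\right) 1 = 2 - - \frac{35}{2} = 2 + \frac{35}{2} = \frac{39}{2} \approx 19.5$)
$\left(50 + n\right)^{2} = \left(50 + \frac{39}{2}\right)^{2} = \left(\frac{139}{2}\right)^{2} = \frac{19321}{4}$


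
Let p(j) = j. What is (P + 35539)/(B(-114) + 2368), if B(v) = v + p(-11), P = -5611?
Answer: 29928/2243 ≈ 13.343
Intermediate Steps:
B(v) = -11 + v (B(v) = v - 11 = -11 + v)
(P + 35539)/(B(-114) + 2368) = (-5611 + 35539)/((-11 - 114) + 2368) = 29928/(-125 + 2368) = 29928/2243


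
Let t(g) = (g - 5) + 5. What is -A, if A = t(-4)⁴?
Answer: -256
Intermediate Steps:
t(g) = g (t(g) = (-5 + g) + 5 = g)
A = 256 (A = (-4)⁴ = 256)
-A = -1*256 = -256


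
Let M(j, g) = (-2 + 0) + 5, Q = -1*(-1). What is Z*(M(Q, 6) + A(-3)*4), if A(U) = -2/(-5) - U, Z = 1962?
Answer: 162846/5 ≈ 32569.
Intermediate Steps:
Q = 1
A(U) = ⅖ - U (A(U) = -2*(-⅕) - U = ⅖ - U)
M(j, g) = 3 (M(j, g) = -2 + 5 = 3)
Z*(M(Q, 6) + A(-3)*4) = 1962*(3 + (⅖ - 1*(-3))*4) = 1962*(3 + (⅖ + 3)*4) = 1962*(3 + (17/5)*4) = 1962*(3 + 68/5) = 1962*(83/5) = 162846/5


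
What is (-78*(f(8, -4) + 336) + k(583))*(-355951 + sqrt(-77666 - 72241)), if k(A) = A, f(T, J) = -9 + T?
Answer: 9093480197 - 25547*I*sqrt(149907) ≈ 9.0935e+9 - 9.8912e+6*I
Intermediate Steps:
(-78*(f(8, -4) + 336) + k(583))*(-355951 + sqrt(-77666 - 72241)) = (-78*((-9 + 8) + 336) + 583)*(-355951 + sqrt(-77666 - 72241)) = (-78*(-1 + 336) + 583)*(-355951 + sqrt(-149907)) = (-78*335 + 583)*(-355951 + I*sqrt(149907)) = (-26130 + 583)*(-355951 + I*sqrt(149907)) = -25547*(-355951 + I*sqrt(149907)) = 9093480197 - 25547*I*sqrt(149907)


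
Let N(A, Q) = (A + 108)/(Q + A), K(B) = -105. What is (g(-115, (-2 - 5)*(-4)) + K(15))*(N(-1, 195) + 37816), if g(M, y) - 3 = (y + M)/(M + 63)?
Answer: -38274056187/10088 ≈ -3.7940e+6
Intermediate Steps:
N(A, Q) = (108 + A)/(A + Q)
g(M, y) = 3 + (M + y)/(63 + M) (g(M, y) = 3 + (y + M)/(M + 63) = 3 + (M + y)/(63 + M))
(g(-115, (-2 - 5)*(-4)) + K(15))*(N(-1, 195) + 37816) = ((189 + (-2 - 5)*(-4) + 4*(-115))/(63 - 115) - 105)*((108 - 1)/(-1 + 195) + 37816) = ((189 - 7*(-4) - 460)/(-52) - 105)*(107/194 + 37816) = (-(189 + 28 - 460)/52 - 105)*((1/194)*107 + 37816) = (-1/52*(-243) - 105)*(107/194 + 37816) = (243/52 - 105)*(7336411/194) = -5217/52*7336411/194 = -38274056187/10088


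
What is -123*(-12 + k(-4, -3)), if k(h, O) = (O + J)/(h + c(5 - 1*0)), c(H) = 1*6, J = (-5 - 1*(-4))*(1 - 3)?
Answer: 3075/2 ≈ 1537.5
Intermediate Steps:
J = 2 (J = (-5 + 4)*(-2) = -1*(-2) = 2)
c(H) = 6
k(h, O) = (2 + O)/(6 + h) (k(h, O) = (O + 2)/(h + 6) = (2 + O)/(6 + h))
-123*(-12 + k(-4, -3)) = -123*(-12 + (2 - 3)/(6 - 4)) = -123*(-12 - 1/2) = -123*(-25/2) = 3075/2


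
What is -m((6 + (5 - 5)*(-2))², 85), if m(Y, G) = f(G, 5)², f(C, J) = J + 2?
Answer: -49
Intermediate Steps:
f(C, J) = 2 + J
m(Y, G) = 49 (m(Y, G) = (2 + 5)² = 7² = 49)
-m((6 + (5 - 5)*(-2))², 85) = -1*49 = -49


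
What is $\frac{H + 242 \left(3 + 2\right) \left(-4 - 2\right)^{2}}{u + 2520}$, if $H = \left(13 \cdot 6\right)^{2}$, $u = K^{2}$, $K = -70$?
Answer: $\frac{1773}{265} \approx 6.6906$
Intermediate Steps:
$u = 4900$ ($u = \left(-70\right)^{2} = 4900$)
$H = 6084$ ($H = 78^{2} = 6084$)
$\frac{H + 242 \left(3 + 2\right) \left(-4 - 2\right)^{2}}{u + 2520} = \frac{6084 + 242 \left(3 + 2\right) \left(-4 - 2\right)^{2}}{4900 + 2520} = \frac{6084 + 242 \cdot 5 \left(-6\right)^{2}}{7420} = \left(6084 + 242 \cdot 5 \cdot 36\right) \frac{1}{7420} = \left(6084 + 242 \cdot 180\right) \frac{1}{7420} = \left(6084 + 43560\right) \frac{1}{7420} = 49644 \cdot \frac{1}{7420} = \frac{1773}{265}$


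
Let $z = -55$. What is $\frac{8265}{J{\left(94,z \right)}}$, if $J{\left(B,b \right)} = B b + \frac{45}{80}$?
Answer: $- \frac{132240}{82711} \approx -1.5988$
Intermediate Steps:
$J{\left(B,b \right)} = \frac{9}{16} + B b$ ($J{\left(B,b \right)} = B b + 45 \cdot \frac{1}{80} = B b + \frac{9}{16} = \frac{9}{16} + B b$)
$\frac{8265}{J{\left(94,z \right)}} = \frac{8265}{\frac{9}{16} + 94 \left(-55\right)} = \frac{8265}{\frac{9}{16} - 5170} = \frac{8265}{- \frac{82711}{16}} = 8265 \left(- \frac{16}{82711}\right) = - \frac{132240}{82711}$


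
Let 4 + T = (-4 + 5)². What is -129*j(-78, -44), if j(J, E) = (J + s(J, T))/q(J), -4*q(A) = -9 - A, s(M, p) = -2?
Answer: -13760/23 ≈ -598.26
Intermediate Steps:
T = -3 (T = -4 + (-4 + 5)² = -4 + 1² = -4 + 1 = -3)
q(A) = 9/4 + A/4 (q(A) = -(-9 - A)/4 = 9/4 + A/4)
j(J, E) = (-2 + J)/(9/4 + J/4) (j(J, E) = (J - 2)/(9/4 + J/4) = (-2 + J)/(9/4 + J/4))
-129*j(-78, -44) = -516*(-2 - 78)/(9 - 78) = -516*(-80)/(-69) = -516*(-1)*(-80)/69 = -129*320/69 = -13760/23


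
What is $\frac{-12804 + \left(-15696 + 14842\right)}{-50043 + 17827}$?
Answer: $\frac{6829}{16108} \approx 0.42395$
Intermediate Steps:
$\frac{-12804 + \left(-15696 + 14842\right)}{-50043 + 17827} = \frac{-12804 - 854}{-32216} = \left(-13658\right) \left(- \frac{1}{32216}\right) = \frac{6829}{16108}$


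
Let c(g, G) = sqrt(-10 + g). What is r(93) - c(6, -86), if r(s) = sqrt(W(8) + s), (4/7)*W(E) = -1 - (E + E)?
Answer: sqrt(253)/2 - 2*I ≈ 7.953 - 2.0*I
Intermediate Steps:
W(E) = -7/4 - 7*E/2 (W(E) = 7*(-1 - (E + E))/4 = 7*(-1 - 2*E)/4 = -7/4 - 7*E/2)
r(s) = sqrt(-119/4 + s) (r(s) = sqrt((-7/4 - 7/2*8) + s) = sqrt((-7/4 - 28) + s) = sqrt(-119/4 + s))
r(93) - c(6, -86) = sqrt(-119 + 4*93)/2 - sqrt(-10 + 6) = sqrt(-119 + 372)/2 - sqrt(-4) = sqrt(253)/2 - 2*I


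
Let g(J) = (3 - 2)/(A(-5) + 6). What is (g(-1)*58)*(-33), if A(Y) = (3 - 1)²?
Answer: -957/5 ≈ -191.40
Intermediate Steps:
A(Y) = 4 (A(Y) = 2² = 4)
g(J) = ⅒ (g(J) = (3 - 2)/(4 + 6) = 1/10 = 1*(⅒) = ⅒)
(g(-1)*58)*(-33) = ((⅒)*58)*(-33) = (29/5)*(-33) = -957/5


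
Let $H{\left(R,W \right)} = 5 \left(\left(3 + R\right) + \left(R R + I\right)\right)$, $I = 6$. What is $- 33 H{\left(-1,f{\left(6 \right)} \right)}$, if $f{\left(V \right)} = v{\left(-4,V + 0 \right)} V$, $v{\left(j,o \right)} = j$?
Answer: $-1485$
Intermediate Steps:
$f{\left(V \right)} = - 4 V$
$H{\left(R,W \right)} = 45 + 5 R + 5 R^{2}$ ($H{\left(R,W \right)} = 5 \left(\left(3 + R\right) + \left(R R + 6\right)\right) = 5 \left(\left(3 + R\right) + \left(R^{2} + 6\right)\right) = 5 \left(\left(3 + R\right) + \left(6 + R^{2}\right)\right) = 5 \left(9 + R + R^{2}\right) = 45 + 5 R + 5 R^{2}$)
$- 33 H{\left(-1,f{\left(6 \right)} \right)} = - 33 \left(45 + 5 \left(-1\right) + 5 \left(-1\right)^{2}\right) = - 33 \left(45 - 5 + 5 \cdot 1\right) = - 33 \left(45 - 5 + 5\right) = \left(-33\right) 45 = -1485$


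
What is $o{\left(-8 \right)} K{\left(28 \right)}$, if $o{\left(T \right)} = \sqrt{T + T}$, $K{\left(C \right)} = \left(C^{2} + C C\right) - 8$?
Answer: $6240 i \approx 6240.0 i$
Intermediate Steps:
$K{\left(C \right)} = -8 + 2 C^{2}$ ($K{\left(C \right)} = \left(C^{2} + C^{2}\right) - 8 = 2 C^{2} - 8 = -8 + 2 C^{2}$)
$o{\left(T \right)} = \sqrt{2} \sqrt{T}$ ($o{\left(T \right)} = \sqrt{2 T} = \sqrt{2} \sqrt{T}$)
$o{\left(-8 \right)} K{\left(28 \right)} = \sqrt{2} \sqrt{-8} \left(-8 + 2 \cdot 28^{2}\right) = \sqrt{2} \cdot 2 i \sqrt{2} \left(-8 + 2 \cdot 784\right) = 4 i \left(-8 + 1568\right) = 4 i 1560 = 6240 i$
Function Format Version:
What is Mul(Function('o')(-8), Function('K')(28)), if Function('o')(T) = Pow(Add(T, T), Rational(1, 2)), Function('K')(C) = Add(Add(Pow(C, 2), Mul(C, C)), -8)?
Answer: Mul(6240, I) ≈ Mul(6240.0, I)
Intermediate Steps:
Function('K')(C) = Add(-8, Mul(2, Pow(C, 2))) (Function('K')(C) = Add(Add(Pow(C, 2), Pow(C, 2)), -8) = Add(Mul(2, Pow(C, 2)), -8) = Add(-8, Mul(2, Pow(C, 2))))
Function('o')(T) = Mul(Pow(2, Rational(1, 2)), Pow(T, Rational(1, 2))) (Function('o')(T) = Pow(Mul(2, T), Rational(1, 2)) = Mul(Pow(2, Rational(1, 2)), Pow(T, Rational(1, 2))))
Mul(Function('o')(-8), Function('K')(28)) = Mul(Mul(Pow(2, Rational(1, 2)), Pow(-8, Rational(1, 2))), Add(-8, Mul(2, Pow(28, 2)))) = Mul(Mul(Pow(2, Rational(1, 2)), Mul(2, I, Pow(2, Rational(1, 2)))), Add(-8, Mul(2, 784))) = Mul(Mul(4, I), Add(-8, 1568)) = Mul(Mul(4, I), 1560) = Mul(6240, I)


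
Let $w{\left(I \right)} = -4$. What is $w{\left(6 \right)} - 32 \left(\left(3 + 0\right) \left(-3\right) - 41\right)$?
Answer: $1596$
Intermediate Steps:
$w{\left(6 \right)} - 32 \left(\left(3 + 0\right) \left(-3\right) - 41\right) = -4 - 32 \left(\left(3 + 0\right) \left(-3\right) - 41\right) = -4 - 32 \left(3 \left(-3\right) - 41\right) = -4 - 32 \left(-9 - 41\right) = -4 - -1600 = -4 + 1600 = 1596$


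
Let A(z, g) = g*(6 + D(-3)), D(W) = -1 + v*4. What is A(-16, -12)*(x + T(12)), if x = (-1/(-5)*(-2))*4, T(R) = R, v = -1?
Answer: -624/5 ≈ -124.80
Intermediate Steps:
x = -8/5 (x = (-1*(-⅕)*(-2))*4 = ((⅕)*(-2))*4 = -⅖*4 = -8/5 ≈ -1.6000)
D(W) = -5 (D(W) = -1 - 1*4 = -1 - 4 = -5)
A(z, g) = g (A(z, g) = g*(6 - 5) = g*1 = g)
A(-16, -12)*(x + T(12)) = -12*(-8/5 + 12) = -12*52/5 = -624/5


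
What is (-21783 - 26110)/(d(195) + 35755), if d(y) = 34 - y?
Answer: -47893/35594 ≈ -1.3455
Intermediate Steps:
(-21783 - 26110)/(d(195) + 35755) = (-21783 - 26110)/((34 - 1*195) + 35755) = -47893/((34 - 195) + 35755) = -47893/(-161 + 35755) = -47893/35594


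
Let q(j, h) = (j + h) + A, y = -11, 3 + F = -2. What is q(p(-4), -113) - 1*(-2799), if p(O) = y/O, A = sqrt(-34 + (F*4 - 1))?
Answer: 10755/4 + I*sqrt(55) ≈ 2688.8 + 7.4162*I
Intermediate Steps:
F = -5 (F = -3 - 2 = -5)
A = I*sqrt(55) (A = sqrt(-34 + (-5*4 - 1)) = sqrt(-34 + (-20 - 1)) = sqrt(-34 - 21) = sqrt(-55) = I*sqrt(55) ≈ 7.4162*I)
p(O) = -11/O
q(j, h) = h + j + I*sqrt(55) (q(j, h) = (j + h) + I*sqrt(55) = (h + j) + I*sqrt(55) = h + j + I*sqrt(55))
q(p(-4), -113) - 1*(-2799) = (-113 - 11/(-4) + I*sqrt(55)) - 1*(-2799) = (-113 - 11*(-1/4) + I*sqrt(55)) + 2799 = (-113 + 11/4 + I*sqrt(55)) + 2799 = (-441/4 + I*sqrt(55)) + 2799 = 10755/4 + I*sqrt(55)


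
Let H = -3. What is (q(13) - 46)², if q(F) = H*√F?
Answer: 2233 + 276*√13 ≈ 3228.1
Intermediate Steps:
q(F) = -3*√F
(q(13) - 46)² = (-3*√13 - 46)² = (-46 - 3*√13)²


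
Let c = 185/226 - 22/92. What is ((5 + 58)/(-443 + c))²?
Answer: 26809805169/1322157322201 ≈ 0.020277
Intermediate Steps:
c = 1506/2599 (c = 185*(1/226) - 22*1/92 = 185/226 - 11/46 = 1506/2599 ≈ 0.57945)
((5 + 58)/(-443 + c))² = ((5 + 58)/(-443 + 1506/2599))² = (63/(-1149851/2599))² = (63*(-2599/1149851))² = (-163737/1149851)² = 26809805169/1322157322201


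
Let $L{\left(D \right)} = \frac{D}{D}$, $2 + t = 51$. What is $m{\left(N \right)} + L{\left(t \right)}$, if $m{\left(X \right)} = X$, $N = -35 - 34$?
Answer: $-68$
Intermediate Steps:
$N = -69$ ($N = -35 - 34 = -69$)
$t = 49$ ($t = -2 + 51 = 49$)
$L{\left(D \right)} = 1$
$m{\left(N \right)} + L{\left(t \right)} = -69 + 1 = -68$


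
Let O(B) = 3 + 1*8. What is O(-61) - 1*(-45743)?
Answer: 45754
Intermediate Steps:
O(B) = 11 (O(B) = 3 + 8 = 11)
O(-61) - 1*(-45743) = 11 - 1*(-45743) = 11 + 45743 = 45754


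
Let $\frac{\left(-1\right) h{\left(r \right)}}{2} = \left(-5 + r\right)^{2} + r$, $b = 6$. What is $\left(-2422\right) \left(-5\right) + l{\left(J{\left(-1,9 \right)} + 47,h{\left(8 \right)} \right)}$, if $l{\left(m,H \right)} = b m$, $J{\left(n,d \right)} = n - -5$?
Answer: $12416$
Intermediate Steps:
$J{\left(n,d \right)} = 5 + n$ ($J{\left(n,d \right)} = n + 5 = 5 + n$)
$h{\left(r \right)} = - 2 r - 2 \left(-5 + r\right)^{2}$ ($h{\left(r \right)} = - 2 \left(\left(-5 + r\right)^{2} + r\right) = - 2 \left(r + \left(-5 + r\right)^{2}\right) = - 2 r - 2 \left(-5 + r\right)^{2}$)
$l{\left(m,H \right)} = 6 m$
$\left(-2422\right) \left(-5\right) + l{\left(J{\left(-1,9 \right)} + 47,h{\left(8 \right)} \right)} = \left(-2422\right) \left(-5\right) + 6 \left(\left(5 - 1\right) + 47\right) = 12110 + 6 \left(4 + 47\right) = 12110 + 6 \cdot 51 = 12110 + 306 = 12416$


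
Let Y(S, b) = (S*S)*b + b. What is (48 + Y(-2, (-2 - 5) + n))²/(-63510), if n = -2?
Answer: -3/21170 ≈ -0.00014171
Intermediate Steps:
Y(S, b) = b + b*S² (Y(S, b) = S²*b + b = b*S² + b = b + b*S²)
(48 + Y(-2, (-2 - 5) + n))²/(-63510) = (48 + ((-2 - 5) - 2)*(1 + (-2)²))²/(-63510) = (48 + (-7 - 2)*(1 + 4))²*(-1/63510) = (48 - 9*5)²*(-1/63510) = (48 - 45)²*(-1/63510) = 3²*(-1/63510) = 9*(-1/63510) = -3/21170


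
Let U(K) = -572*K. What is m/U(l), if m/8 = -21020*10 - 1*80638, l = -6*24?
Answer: -48473/1716 ≈ -28.248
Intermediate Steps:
l = -144
m = -2326704 (m = 8*(-21020*10 - 1*80638) = 8*(-210200 - 80638) = 8*(-290838) = -2326704)
m/U(l) = -2326704/((-572*(-144))) = -2326704/82368 = -2326704*1/82368 = -48473/1716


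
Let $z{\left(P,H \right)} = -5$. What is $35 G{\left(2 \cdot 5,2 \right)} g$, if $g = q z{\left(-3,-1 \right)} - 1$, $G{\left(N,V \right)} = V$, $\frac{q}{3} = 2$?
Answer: $-2170$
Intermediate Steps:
$q = 6$ ($q = 3 \cdot 2 = 6$)
$g = -31$ ($g = 6 \left(-5\right) - 1 = -30 - 1 = -31$)
$35 G{\left(2 \cdot 5,2 \right)} g = 35 \cdot 2 \left(-31\right) = 70 \left(-31\right) = -2170$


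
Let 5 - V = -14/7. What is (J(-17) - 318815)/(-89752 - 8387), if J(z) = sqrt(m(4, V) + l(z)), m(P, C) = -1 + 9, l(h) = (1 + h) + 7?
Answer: 318815/98139 - I/98139 ≈ 3.2486 - 1.019e-5*I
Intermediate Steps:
V = 7 (V = 5 - (-14)/7 = 5 - 1*(-2) = 5 + 2 = 7)
l(h) = 8 + h
m(P, C) = 8
J(z) = sqrt(16 + z) (J(z) = sqrt(8 + (8 + z)) = sqrt(16 + z))
(J(-17) - 318815)/(-89752 - 8387) = (sqrt(16 - 17) - 318815)/(-89752 - 8387) = (sqrt(-1) - 318815)/(-98139) = (I - 318815)*(-1/98139) = (-318815 + I)*(-1/98139) = 318815/98139 - I/98139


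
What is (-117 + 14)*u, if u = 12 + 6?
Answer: -1854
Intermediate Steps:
u = 18
(-117 + 14)*u = (-117 + 14)*18 = -103*18 = -1854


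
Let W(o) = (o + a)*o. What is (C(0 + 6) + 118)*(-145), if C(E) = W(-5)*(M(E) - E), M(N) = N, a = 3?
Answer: -17110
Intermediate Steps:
W(o) = o*(3 + o) (W(o) = (o + 3)*o = (3 + o)*o = o*(3 + o))
C(E) = 0 (C(E) = (-5*(3 - 5))*(E - E) = -5*(-2)*0 = 10*0 = 0)
(C(0 + 6) + 118)*(-145) = (0 + 118)*(-145) = 118*(-145) = -17110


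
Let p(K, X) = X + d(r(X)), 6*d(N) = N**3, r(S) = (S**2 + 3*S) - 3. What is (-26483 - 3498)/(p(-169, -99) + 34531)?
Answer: -59962/285881995031 ≈ -2.0974e-7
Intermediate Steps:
r(S) = -3 + S**2 + 3*S
d(N) = N**3/6
p(K, X) = X + (-3 + X**2 + 3*X)**3/6
(-26483 - 3498)/(p(-169, -99) + 34531) = (-26483 - 3498)/((-99 + (-3 + (-99)**2 + 3*(-99))**3/6) + 34531) = -29981/((-99 + (-3 + 9801 - 297)**3/6) + 34531) = -29981/((-99 + (1/6)*9501**3) + 34531) = -29981/((-99 + (1/6)*857645778501) + 34531) = -29981/((-99 + 285881926167/2) + 34531) = -29981/(285881925969/2 + 34531) = -29981/285881995031/2 = -29981*2/285881995031 = -59962/285881995031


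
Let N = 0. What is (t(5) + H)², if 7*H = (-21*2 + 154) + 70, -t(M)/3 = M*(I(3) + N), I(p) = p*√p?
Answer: 6751 - 2340*√3 ≈ 2698.0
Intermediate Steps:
I(p) = p^(3/2)
t(M) = -9*M*√3 (t(M) = -3*M*(3^(3/2) + 0) = -3*M*(3*√3 + 0) = -3*M*3*√3 = -9*M*√3)
H = 26 (H = ((-21*2 + 154) + 70)/7 = ((-42 + 154) + 70)/7 = (112 + 70)/7 = (⅐)*182 = 26)
(t(5) + H)² = (-9*5*√3 + 26)² = (-45*√3 + 26)² = (26 - 45*√3)²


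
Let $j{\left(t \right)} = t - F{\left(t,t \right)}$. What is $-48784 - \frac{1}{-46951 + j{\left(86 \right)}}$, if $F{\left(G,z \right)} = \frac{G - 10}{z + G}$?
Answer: $- \frac{98310199733}{2015214} \approx -48784.0$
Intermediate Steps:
$F{\left(G,z \right)} = \frac{-10 + G}{G + z}$
$j{\left(t \right)} = t - \frac{-10 + t}{2 t}$ ($j{\left(t \right)} = t - \frac{-10 + t}{t + t} = t - \frac{-10 + t}{2 t}$)
$-48784 - \frac{1}{-46951 + j{\left(86 \right)}} = -48784 - \frac{1}{-46951 + \left(- \frac{1}{2} + 86 + \frac{5}{86}\right)} = -48784 - \frac{1}{-46951 + \frac{3679}{43}} = -48784 - \frac{1}{- \frac{2015214}{43}} = -48784 - - \frac{43}{2015214} = -48784 + \frac{43}{2015214} = - \frac{98310199733}{2015214}$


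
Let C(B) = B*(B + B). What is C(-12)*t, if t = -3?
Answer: -864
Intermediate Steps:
C(B) = 2*B² (C(B) = B*(2*B) = 2*B²)
C(-12)*t = (2*(-12)²)*(-3) = (2*144)*(-3) = 288*(-3) = -864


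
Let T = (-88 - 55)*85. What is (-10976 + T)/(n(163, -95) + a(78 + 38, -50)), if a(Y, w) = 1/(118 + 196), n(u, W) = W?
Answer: 7263134/29829 ≈ 243.49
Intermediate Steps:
a(Y, w) = 1/314
T = -12155 (T = -143*85 = -12155)
(-10976 + T)/(n(163, -95) + a(78 + 38, -50)) = (-10976 - 12155)/(-95 + 1/314) = -23131/(-29829/314) = -23131*(-314/29829) = 7263134/29829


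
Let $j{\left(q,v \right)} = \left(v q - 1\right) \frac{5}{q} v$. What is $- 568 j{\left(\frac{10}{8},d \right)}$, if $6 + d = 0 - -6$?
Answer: $0$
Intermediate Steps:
$d = 0$ ($d = -6 + \left(0 - -6\right) = -6 + \left(0 + 6\right) = -6 + 6 = 0$)
$j{\left(q,v \right)} = \frac{5 v \left(-1 + q v\right)}{q}$ ($j{\left(q,v \right)} = \left(q v - 1\right) \frac{5}{q} v = \left(-1 + q v\right) \frac{5}{q} v = \frac{5 \left(-1 + q v\right)}{q} v = \frac{5 v \left(-1 + q v\right)}{q}$)
$- 568 j{\left(\frac{10}{8},d \right)} = - 568 \cdot 5 \cdot 0 \frac{1}{10 \cdot \frac{1}{8}} \left(-1 + \frac{10}{8} \cdot 0\right) = - 568 \cdot 5 \cdot 0 \frac{1}{10 \cdot \frac{1}{8}} \left(-1 + 10 \cdot \frac{1}{8} \cdot 0\right) = - 568 \cdot 5 \cdot 0 \frac{1}{\frac{5}{4}} \left(-1 + \frac{5}{4} \cdot 0\right) = - 568 \cdot 5 \cdot 0 \cdot \frac{4}{5} \left(-1 + 0\right) = - 568 \cdot 5 \cdot 0 \cdot \frac{4}{5} \left(-1\right) = \left(-568\right) 0 = 0$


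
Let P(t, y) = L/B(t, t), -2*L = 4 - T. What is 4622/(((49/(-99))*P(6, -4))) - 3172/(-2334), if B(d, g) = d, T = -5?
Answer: 712069082/57183 ≈ 12452.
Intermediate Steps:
L = -9/2 (L = -(4 - 1*(-5))/2 = -(4 + 5)/2 = -1/2*9 = -9/2 ≈ -4.5000)
P(t, y) = -9/(2*t)
4622/(((49/(-99))*P(6, -4))) - 3172/(-2334) = 4622/(((49/(-99))*(-9/2/6))) - 3172/(-2334) = 4622/(((49*(-1/99))*(-9/2*1/6))) - 3172*(-1/2334) = 4622/((-49/99*(-3/4))) + 1586/1167 = 4622/(49/132) + 1586/1167 = 4622*(132/49) + 1586/1167 = 610104/49 + 1586/1167 = 712069082/57183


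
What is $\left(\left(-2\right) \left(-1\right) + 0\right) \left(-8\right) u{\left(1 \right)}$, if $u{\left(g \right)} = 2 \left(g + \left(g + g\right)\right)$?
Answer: $-96$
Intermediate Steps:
$u{\left(g \right)} = 6 g$ ($u{\left(g \right)} = 2 \left(g + 2 g\right) = 2 \cdot 3 g = 6 g$)
$\left(\left(-2\right) \left(-1\right) + 0\right) \left(-8\right) u{\left(1 \right)} = \left(\left(-2\right) \left(-1\right) + 0\right) \left(-8\right) 6 \cdot 1 = \left(2 + 0\right) \left(-8\right) 6 = 2 \left(-8\right) 6 = \left(-16\right) 6 = -96$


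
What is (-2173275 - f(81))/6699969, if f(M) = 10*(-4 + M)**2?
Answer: -2232565/6699969 ≈ -0.33322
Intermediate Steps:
(-2173275 - f(81))/6699969 = (-2173275 - 10*(-4 + 81)**2)/6699969 = (-2173275 - 10*77**2)*(1/6699969) = (-2173275 - 10*5929)*(1/6699969) = (-2173275 - 1*59290)*(1/6699969) = (-2173275 - 59290)*(1/6699969) = -2232565*1/6699969 = -2232565/6699969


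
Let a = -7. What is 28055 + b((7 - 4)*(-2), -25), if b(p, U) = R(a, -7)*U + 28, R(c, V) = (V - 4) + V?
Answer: 28533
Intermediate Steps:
R(c, V) = -4 + 2*V (R(c, V) = (-4 + V) + V = -4 + 2*V)
b(p, U) = 28 - 18*U (b(p, U) = (-4 + 2*(-7))*U + 28 = (-4 - 14)*U + 28 = -18*U + 28 = 28 - 18*U)
28055 + b((7 - 4)*(-2), -25) = 28055 + (28 - 18*(-25)) = 28055 + (28 + 450) = 28055 + 478 = 28533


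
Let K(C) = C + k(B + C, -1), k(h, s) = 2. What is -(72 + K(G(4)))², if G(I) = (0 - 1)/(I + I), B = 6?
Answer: -349281/64 ≈ -5457.5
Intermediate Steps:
G(I) = -1/(2*I)
K(C) = 2 + C (K(C) = C + 2 = 2 + C)
-(72 + K(G(4)))² = -(72 + (2 - ½/4))² = -(72 + (2 - ½*¼))² = -(72 + (2 - ⅛))² = -(72 + 15/8)² = -(591/8)² = -1*349281/64 = -349281/64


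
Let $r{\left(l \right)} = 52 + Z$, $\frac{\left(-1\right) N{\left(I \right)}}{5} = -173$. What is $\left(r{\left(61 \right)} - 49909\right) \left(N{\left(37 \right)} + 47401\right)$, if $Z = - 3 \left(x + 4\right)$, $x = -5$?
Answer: $-2406253164$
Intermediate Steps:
$N{\left(I \right)} = 865$ ($N{\left(I \right)} = \left(-5\right) \left(-173\right) = 865$)
$Z = 3$ ($Z = - 3 \left(-5 + 4\right) = \left(-3\right) \left(-1\right) = 3$)
$r{\left(l \right)} = 55$ ($r{\left(l \right)} = 52 + 3 = 55$)
$\left(r{\left(61 \right)} - 49909\right) \left(N{\left(37 \right)} + 47401\right) = \left(55 - 49909\right) \left(865 + 47401\right) = \left(-49854\right) 48266 = -2406253164$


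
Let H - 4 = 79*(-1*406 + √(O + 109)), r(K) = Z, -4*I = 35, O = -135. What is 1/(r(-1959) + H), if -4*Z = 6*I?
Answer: -2051640/65779552049 - 5056*I*√26/65779552049 ≈ -3.119e-5 - 3.9192e-7*I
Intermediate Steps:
I = -35/4 (I = -¼*35 = -35/4 ≈ -8.7500)
Z = 105/8 (Z = -3*(-35)/(2*4) = -¼*(-105/2) = 105/8 ≈ 13.125)
r(K) = 105/8
H = -32070 + 79*I*√26 (H = 4 + 79*(-1*406 + √(-135 + 109)) = 4 + 79*(-406 + √(-26)) = 4 + 79*(-406 + I*√26) = 4 + (-32074 + 79*I*√26) = -32070 + 79*I*√26 ≈ -32070.0 + 402.82*I)
1/(r(-1959) + H) = 1/(105/8 + (-32070 + 79*I*√26)) = 1/(-256455/8 + 79*I*√26)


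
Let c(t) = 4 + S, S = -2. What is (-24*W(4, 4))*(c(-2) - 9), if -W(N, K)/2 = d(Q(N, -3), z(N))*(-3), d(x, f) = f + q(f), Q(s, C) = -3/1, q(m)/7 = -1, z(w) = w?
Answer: -3024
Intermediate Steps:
q(m) = -7 (q(m) = 7*(-1) = -7)
Q(s, C) = -3 (Q(s, C) = -3*1 = -3)
d(x, f) = -7 + f (d(x, f) = f - 7 = -7 + f)
c(t) = 2 (c(t) = 4 - 2 = 2)
W(N, K) = -42 + 6*N (W(N, K) = -2*(-7 + N)*(-3) = -2*(21 - 3*N) = -42 + 6*N)
(-24*W(4, 4))*(c(-2) - 9) = (-24*(-42 + 6*4))*(2 - 9) = -24*(-42 + 24)*(-7) = -24*(-18)*(-7) = 432*(-7) = -3024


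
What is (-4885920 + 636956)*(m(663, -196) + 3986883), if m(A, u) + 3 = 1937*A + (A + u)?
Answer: -22398745145192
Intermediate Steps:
m(A, u) = -3 + u + 1938*A (m(A, u) = -3 + (1937*A + (A + u)) = -3 + (u + 1938*A) = -3 + u + 1938*A)
(-4885920 + 636956)*(m(663, -196) + 3986883) = (-4885920 + 636956)*((-3 - 196 + 1938*663) + 3986883) = -4248964*((-3 - 196 + 1284894) + 3986883) = -4248964*(1284695 + 3986883) = -4248964*5271578 = -22398745145192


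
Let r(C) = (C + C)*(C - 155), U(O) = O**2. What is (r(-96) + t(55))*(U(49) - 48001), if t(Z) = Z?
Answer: -2200063200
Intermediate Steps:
r(C) = 2*C*(-155 + C) (r(C) = (2*C)*(-155 + C) = 2*C*(-155 + C))
(r(-96) + t(55))*(U(49) - 48001) = (2*(-96)*(-155 - 96) + 55)*(49**2 - 48001) = (2*(-96)*(-251) + 55)*(2401 - 48001) = (48192 + 55)*(-45600) = 48247*(-45600) = -2200063200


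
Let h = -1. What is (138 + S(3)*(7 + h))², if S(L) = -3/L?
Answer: 17424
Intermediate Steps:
(138 + S(3)*(7 + h))² = (138 + (-3/3)*(7 - 1))² = (138 - 3*⅓*6)² = (138 - 1*6)² = (138 - 6)² = 132² = 17424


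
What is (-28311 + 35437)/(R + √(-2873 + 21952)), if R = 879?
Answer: 3131877/376781 - 3563*√19079/376781 ≈ 7.0060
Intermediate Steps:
(-28311 + 35437)/(R + √(-2873 + 21952)) = (-28311 + 35437)/(879 + √(-2873 + 21952)) = 7126/(879 + √19079)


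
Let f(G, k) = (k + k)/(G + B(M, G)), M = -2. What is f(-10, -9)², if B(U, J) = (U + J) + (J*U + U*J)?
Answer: 1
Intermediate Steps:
B(U, J) = J + U + 2*J*U (B(U, J) = (J + U) + (J*U + J*U) = (J + U) + 2*J*U = J + U + 2*J*U)
f(G, k) = 2*k/(-2 - 2*G) (f(G, k) = (k + k)/(G + (G - 2 + 2*G*(-2))) = (2*k)/(G + (G - 2 - 4*G)) = (2*k)/(G + (-2 - 3*G)) = (2*k)/(-2 - 2*G) = 2*k/(-2 - 2*G))
f(-10, -9)² = (-9/(-1 - 1*(-10)))² = (-9/(-1 + 10))² = (-9/9)² = (-9*⅑)² = (-1)² = 1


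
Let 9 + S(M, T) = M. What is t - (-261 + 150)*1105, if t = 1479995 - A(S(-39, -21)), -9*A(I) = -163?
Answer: 14423687/9 ≈ 1.6026e+6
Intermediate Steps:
S(M, T) = -9 + M
A(I) = 163/9 (A(I) = -⅑*(-163) = 163/9)
t = 13319792/9 (t = 1479995 - 1*163/9 = 1479995 - 163/9 = 13319792/9 ≈ 1.4800e+6)
t - (-261 + 150)*1105 = 13319792/9 - (-261 + 150)*1105 = 13319792/9 - (-111)*1105 = 13319792/9 - 1*(-122655) = 13319792/9 + 122655 = 14423687/9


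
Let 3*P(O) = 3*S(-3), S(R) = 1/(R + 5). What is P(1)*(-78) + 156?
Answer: 117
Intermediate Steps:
S(R) = 1/(5 + R)
P(O) = ½ (P(O) = (3/(5 - 3))/3 = (3/2)/3 = (3*(½))/3 = (⅓)*(3/2) = ½)
P(1)*(-78) + 156 = (½)*(-78) + 156 = -39 + 156 = 117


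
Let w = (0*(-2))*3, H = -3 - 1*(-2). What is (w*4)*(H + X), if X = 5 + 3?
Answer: 0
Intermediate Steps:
X = 8
H = -1 (H = -3 + 2 = -1)
w = 0 (w = 0*3 = 0)
(w*4)*(H + X) = (0*4)*(-1 + 8) = 0*7 = 0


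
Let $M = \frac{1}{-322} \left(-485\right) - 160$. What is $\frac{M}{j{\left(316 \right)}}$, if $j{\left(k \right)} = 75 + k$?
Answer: $- \frac{51035}{125902} \approx -0.40535$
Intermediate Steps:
$M = - \frac{51035}{322}$ ($M = \left(- \frac{1}{322}\right) \left(-485\right) - 160 = \frac{485}{322} - 160 = - \frac{51035}{322} \approx -158.49$)
$\frac{M}{j{\left(316 \right)}} = - \frac{51035}{322 \left(75 + 316\right)} = - \frac{51035}{322 \cdot 391} = \left(- \frac{51035}{322}\right) \frac{1}{391} = - \frac{51035}{125902}$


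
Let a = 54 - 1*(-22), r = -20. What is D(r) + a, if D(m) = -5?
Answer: 71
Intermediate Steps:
a = 76 (a = 54 + 22 = 76)
D(r) + a = -5 + 76 = 71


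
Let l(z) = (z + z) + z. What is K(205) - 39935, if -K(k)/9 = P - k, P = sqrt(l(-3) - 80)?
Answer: -38090 - 9*I*sqrt(89) ≈ -38090.0 - 84.906*I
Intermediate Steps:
l(z) = 3*z (l(z) = 2*z + z = 3*z)
P = I*sqrt(89) (P = sqrt(3*(-3) - 80) = sqrt(-9 - 80) = sqrt(-89) = I*sqrt(89) ≈ 9.434*I)
K(k) = 9*k - 9*I*sqrt(89) (K(k) = -9*(I*sqrt(89) - k) = -9*(-k + I*sqrt(89)) = 9*k - 9*I*sqrt(89))
K(205) - 39935 = (9*205 - 9*I*sqrt(89)) - 39935 = (1845 - 9*I*sqrt(89)) - 39935 = -38090 - 9*I*sqrt(89)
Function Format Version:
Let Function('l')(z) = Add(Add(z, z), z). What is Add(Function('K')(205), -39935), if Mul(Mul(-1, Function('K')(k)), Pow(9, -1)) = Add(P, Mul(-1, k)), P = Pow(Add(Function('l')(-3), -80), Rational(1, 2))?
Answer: Add(-38090, Mul(-9, I, Pow(89, Rational(1, 2)))) ≈ Add(-38090., Mul(-84.906, I))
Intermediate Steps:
Function('l')(z) = Mul(3, z) (Function('l')(z) = Add(Mul(2, z), z) = Mul(3, z))
P = Mul(I, Pow(89, Rational(1, 2))) (P = Pow(Add(Mul(3, -3), -80), Rational(1, 2)) = Pow(Add(-9, -80), Rational(1, 2)) = Pow(-89, Rational(1, 2)) = Mul(I, Pow(89, Rational(1, 2))) ≈ Mul(9.4340, I))
Function('K')(k) = Add(Mul(9, k), Mul(-9, I, Pow(89, Rational(1, 2)))) (Function('K')(k) = Mul(-9, Add(Mul(I, Pow(89, Rational(1, 2))), Mul(-1, k))) = Mul(-9, Add(Mul(-1, k), Mul(I, Pow(89, Rational(1, 2))))) = Add(Mul(9, k), Mul(-9, I, Pow(89, Rational(1, 2)))))
Add(Function('K')(205), -39935) = Add(Add(Mul(9, 205), Mul(-9, I, Pow(89, Rational(1, 2)))), -39935) = Add(Add(1845, Mul(-9, I, Pow(89, Rational(1, 2)))), -39935) = Add(-38090, Mul(-9, I, Pow(89, Rational(1, 2))))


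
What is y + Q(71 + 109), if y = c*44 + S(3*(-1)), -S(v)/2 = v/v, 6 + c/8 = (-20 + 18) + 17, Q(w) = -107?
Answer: 3059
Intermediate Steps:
c = 72 (c = -48 + 8*((-20 + 18) + 17) = -48 + 8*(-2 + 17) = -48 + 8*15 = -48 + 120 = 72)
S(v) = -2 (S(v) = -2*v/v = -2*1 = -2)
y = 3166 (y = 72*44 - 2 = 3168 - 2 = 3166)
y + Q(71 + 109) = 3166 - 107 = 3059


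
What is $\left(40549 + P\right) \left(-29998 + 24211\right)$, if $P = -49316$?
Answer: $50734629$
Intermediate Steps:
$\left(40549 + P\right) \left(-29998 + 24211\right) = \left(40549 - 49316\right) \left(-29998 + 24211\right) = \left(-8767\right) \left(-5787\right) = 50734629$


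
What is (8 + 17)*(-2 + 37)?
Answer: 875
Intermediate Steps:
(8 + 17)*(-2 + 37) = 25*35 = 875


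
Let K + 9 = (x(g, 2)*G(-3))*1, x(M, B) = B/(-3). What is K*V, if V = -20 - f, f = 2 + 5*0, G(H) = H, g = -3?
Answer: 154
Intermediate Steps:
x(M, B) = -B/3 (x(M, B) = B*(-1/3) = -B/3)
f = 2 (f = 2 + 0 = 2)
V = -22 (V = -20 - 1*2 = -20 - 2 = -22)
K = -7 (K = -9 + (-1/3*2*(-3))*1 = -9 - 2/3*(-3)*1 = -9 + 2*1 = -9 + 2 = -7)
K*V = -7*(-22) = 154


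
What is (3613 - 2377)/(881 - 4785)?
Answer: -309/976 ≈ -0.31660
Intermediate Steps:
(3613 - 2377)/(881 - 4785) = 1236/(-3904) = 1236*(-1/3904) = -309/976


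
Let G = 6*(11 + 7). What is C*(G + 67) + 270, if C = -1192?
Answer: -208330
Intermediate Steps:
G = 108 (G = 6*18 = 108)
C*(G + 67) + 270 = -1192*(108 + 67) + 270 = -1192*175 + 270 = -208600 + 270 = -208330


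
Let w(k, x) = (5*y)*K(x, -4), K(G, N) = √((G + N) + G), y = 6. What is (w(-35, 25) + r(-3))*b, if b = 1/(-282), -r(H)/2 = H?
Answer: -1/47 - 5*√46/47 ≈ -0.74280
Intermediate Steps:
K(G, N) = √(N + 2*G)
r(H) = -2*H
w(k, x) = 30*√(-4 + 2*x) (w(k, x) = (5*6)*√(-4 + 2*x) = 30*√(-4 + 2*x))
b = -1/282 ≈ -0.0035461
(w(-35, 25) + r(-3))*b = (30*√(-4 + 2*25) - 2*(-3))*(-1/282) = (30*√(-4 + 50) + 6)*(-1/282) = (30*√46 + 6)*(-1/282) = (6 + 30*√46)*(-1/282) = -1/47 - 5*√46/47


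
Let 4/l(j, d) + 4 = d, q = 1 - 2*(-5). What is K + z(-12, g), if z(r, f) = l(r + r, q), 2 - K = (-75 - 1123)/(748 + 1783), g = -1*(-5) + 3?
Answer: 53944/17717 ≈ 3.0448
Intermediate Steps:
q = 11 (q = 1 + 10 = 11)
g = 8 (g = 5 + 3 = 8)
l(j, d) = 4/(-4 + d)
K = 6260/2531 (K = 2 - (-75 - 1123)/(748 + 1783) = 2 - (-1198)/2531 = 2 - 1*(-1198/2531) = 2 + 1198/2531 = 6260/2531 ≈ 2.4733)
z(r, f) = 4/7 (z(r, f) = 4/(-4 + 11) = 4/7)
K + z(-12, g) = 6260/2531 + 4/7 = 53944/17717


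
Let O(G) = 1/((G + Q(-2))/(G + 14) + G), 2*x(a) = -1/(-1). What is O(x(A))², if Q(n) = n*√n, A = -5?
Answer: 3364/(31 - 8*I*√2)² ≈ 2.3629 + 1.9897*I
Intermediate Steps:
Q(n) = n^(3/2)
x(a) = ½ (x(a) = (-1/(-1))/2 = (-1*(-1))/2 = (½)*1 = ½)
O(G) = 1/(G + (G - 2*I*√2)/(14 + G)) (O(G) = 1/((G + (-2)^(3/2))/(G + 14) + G) = 1/((G - 2*I*√2)/(14 + G) + G) = 1/(G + (G - 2*I*√2)/(14 + G)))
O(x(A))² = ((14 + ½)/((½)² + 15*(½) - 2*I*√2))² = ((29/2)/(¼ + 15/2 - 2*I*√2))² = ((29/2)/(31/4 - 2*I*√2))² = (29/(2*(31/4 - 2*I*√2)))² = 841/(4*(31/4 - 2*I*√2)²)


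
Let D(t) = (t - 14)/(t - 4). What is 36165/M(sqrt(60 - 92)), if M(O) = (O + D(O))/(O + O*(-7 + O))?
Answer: 578640*(sqrt(2) + 10*I)/(-23*I + 6*sqrt(2)) ≈ -2.0989e+5 + 1.1301e+5*I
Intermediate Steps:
D(t) = (-14 + t)/(-4 + t)
M(O) = (O + (-14 + O)/(-4 + O))/(O + O*(-7 + O))
36165/M(sqrt(60 - 92)) = 36165/(((-14 + sqrt(60 - 92) + sqrt(60 - 92)*(-4 + sqrt(60 - 92)))/((sqrt(60 - 92))*(-6 + sqrt(60 - 92))*(-4 + sqrt(60 - 92))))) = 36165/(((-14 + sqrt(-32) + sqrt(-32)*(-4 + sqrt(-32)))/((sqrt(-32))*(-6 + sqrt(-32))*(-4 + sqrt(-32))))) = 36165/(((-14 + 4*I*sqrt(2) + (4*I*sqrt(2))*(-4 + 4*I*sqrt(2)))/(((4*I*sqrt(2)))*(-6 + 4*I*sqrt(2))*(-4 + 4*I*sqrt(2))))) = 36165/(((-I*sqrt(2)/8)*(-14 + 4*I*sqrt(2) + 4*I*sqrt(2)*(-4 + 4*I*sqrt(2)))/((-6 + 4*I*sqrt(2))*(-4 + 4*I*sqrt(2))))) = 36165/((-I*sqrt(2)*(-14 + 4*I*sqrt(2) + 4*I*sqrt(2)*(-4 + 4*I*sqrt(2)))/(8*(-6 + 4*I*sqrt(2))*(-4 + 4*I*sqrt(2))))) = 36165*(4*I*sqrt(2)*(-6 + 4*I*sqrt(2))*(-4 + 4*I*sqrt(2))/(-14 + 4*I*sqrt(2) + 4*I*sqrt(2)*(-4 + 4*I*sqrt(2)))) = 144660*I*sqrt(2)*(-6 + 4*I*sqrt(2))*(-4 + 4*I*sqrt(2))/(-14 + 4*I*sqrt(2) + 4*I*sqrt(2)*(-4 + 4*I*sqrt(2)))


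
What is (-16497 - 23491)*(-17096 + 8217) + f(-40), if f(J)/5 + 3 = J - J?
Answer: 355053437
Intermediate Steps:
f(J) = -15 (f(J) = -15 + 5*(J - J) = -15 + 5*0 = -15 + 0 = -15)
(-16497 - 23491)*(-17096 + 8217) + f(-40) = (-16497 - 23491)*(-17096 + 8217) - 15 = -39988*(-8879) - 15 = 355053452 - 15 = 355053437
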